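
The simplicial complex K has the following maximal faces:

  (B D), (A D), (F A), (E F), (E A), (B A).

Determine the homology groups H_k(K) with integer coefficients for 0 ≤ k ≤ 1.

H_0 = Z,  H_1 = Z^2.

Fix the vertex order A < B < D < E < F and write every simplex with vertices in increasing order. Then dim K = 1 and the simplices of K are:

  0-simplices (5): A, B, D, E, F
  1-simplices (6): AB, AD, AE, AF, BD, EF

Hence C_0 ≅ Z^5, C_1 ≅ Z^6.

Boundary ∂_1: C_1 → C_0 is given by ∂[p,q] = [q] − [p]. For instance
  ∂AE = E − A.
The resulting 5×6 matrix has rank 4, and its Smith normal form has invariant factors (1,1,1,1).

Reading off H_k = ker ∂_k / im ∂_{k+1}:

  H_0: rank C_0 − rank ∂_1 = 5 − 4 = 1, and the invariant factors of ∂_1 are all 1, so H_0 = Z.
  H_1: rank ker ∂_1 − rank ∂_2 = (6 − 4) − 0 = 2, and there is no ∂_2, so H_1 = Z^2.

As a check, the Euler characteristic is 5 − 6 = -1, which agrees with 1 − 2 = -1.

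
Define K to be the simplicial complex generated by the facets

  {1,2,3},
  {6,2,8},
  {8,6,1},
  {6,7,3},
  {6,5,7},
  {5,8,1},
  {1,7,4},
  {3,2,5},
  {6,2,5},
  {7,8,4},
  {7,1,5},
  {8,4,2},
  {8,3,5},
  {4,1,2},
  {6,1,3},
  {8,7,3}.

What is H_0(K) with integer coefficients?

H_0 = Z.

K has 8 vertices, 24 edges, 16 triangles.
rank ∂_0 = 0, rank ∂_1 = 7 ⇒ b_0 = 8 − 0 − 7 = 1; all invariant factors of ∂_1 are 1 so no torsion. So H_0 = Z.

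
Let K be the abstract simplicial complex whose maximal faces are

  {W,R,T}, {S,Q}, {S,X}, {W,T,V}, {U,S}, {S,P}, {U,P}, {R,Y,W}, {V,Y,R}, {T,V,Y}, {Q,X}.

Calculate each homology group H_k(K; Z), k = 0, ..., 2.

Take the total order P < Q < R < S < T < U < V < W < X < Y on the vertex set. Then K (dimension 2) consists of the simplices:

  0-simplices (10): P, Q, R, S, T, U, V, W, X, Y
  1-simplices (16): PS, PU, QS, QX, RT, RV, RW, RY, SU, SX, TV, TW, TY, VW, VY, WY
  2-simplices (5): RTW, RVY, RWY, TVW, TVY

giving chain groups C_0 ≅ Z^10, C_1 ≅ Z^16, C_2 ≅ Z^5.

Boundary ∂_1: C_1 → C_0 is given by ∂[p,q] = [q] − [p]. For instance
  ∂VW = W − V.
The 10×16 boundary matrix has rank 8 and Smith normal form diag(1,1,1,1,1,1,1,1).

∂_2: C_2 → C_1 sends each 2-simplex [p,q,r] to [q,r] − [p,r] + [p,q]. For instance
  ∂TVY = VY − TY + TV,
  ∂RTW = TW − RW + RT.
The resulting 16×5 matrix has rank 5, and its Smith normal form has invariant factors (1,1,1,1,1).

Computing H_k = (kernel of ∂_k) / (image of ∂_{k+1}):

  H_0: rank C_0 − rank ∂_1 = 10 − 8 = 2, and the invariant factors of ∂_1 are all 1, so H_0 ≅ Z^2.
  H_1: rank ker ∂_1 − rank ∂_2 = (16 − 8) − 5 = 3, and the invariant factors of ∂_2 are all 1, so H_1 ≅ Z^3.
  H_2: rank ker ∂_2 − rank ∂_3 = (5 − 5) − 0 = 0, and there is no ∂_3, so H_2 ≅ 0.

(K is a triangulation of the disjoint union of a wedge of 2 circles and the Möbius band.)

H_0 = Z^2,  H_1 = Z^3,  H_2 = 0.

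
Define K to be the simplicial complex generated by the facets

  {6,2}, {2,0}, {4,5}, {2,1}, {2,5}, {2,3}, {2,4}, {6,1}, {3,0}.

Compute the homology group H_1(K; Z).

Order the vertices as 0 < 1 < 2 < 3 < 4 < 5 < 6. Listing each simplex with vertices in this order, K has dimension 1 with simplices:

  0-simplices (7): [0], [1], [2], [3], [4], [5], [6]
  1-simplices (9): [0,2], [0,3], [1,2], [1,6], [2,3], [2,4], [2,5], [2,6], [4,5]

Hence C_0 ≅ Z^7, C_1 ≅ Z^9.

Boundary ∂_1: C_1 → C_0 maps an edge to its endpoints' difference, ∂[p,q] = q − p. For instance
  ∂[0,2] = [2] − [0].
As a 7×9 matrix over Z this has rank 6, with invariant factors (1,1,1,1,1,1).

Reading off H_k = ker ∂_k / im ∂_{k+1}:

  H_1: rank ker ∂_1 − rank ∂_2 = (9 − 6) − 0 = 3, and there is no ∂_2, so H_1 = Z^3.

H_1 = Z^3.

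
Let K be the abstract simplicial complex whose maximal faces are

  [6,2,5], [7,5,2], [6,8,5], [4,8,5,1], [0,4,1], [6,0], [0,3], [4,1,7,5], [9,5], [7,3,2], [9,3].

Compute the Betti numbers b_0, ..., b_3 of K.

Take the total order 0 < 1 < 2 < 3 < 4 < 5 < 6 < 7 < 8 < 9 on the vertex set. Then K (dimension 3) consists of the simplices:

  0-simplices (10): [0], [1], [2], [3], [4], [5], [6], [7], [8], [9]
  1-simplices (22): [0,1], [0,3], [0,4], [0,6], [1,4], [1,5], [1,7], [1,8], [2,3], [2,5], [2,6], [2,7], [3,7], [3,9], [4,5], [4,7], [4,8], [5,6], [5,7], [5,8], [5,9], [6,8]
  2-simplices (12): [0,1,4], [1,4,5], [1,4,7], [1,4,8], [1,5,7], [1,5,8], [2,3,7], [2,5,6], [2,5,7], [4,5,7], [4,5,8], [5,6,8]
  3-simplices (2): [1,4,5,7], [1,4,5,8]

Hence C_0 ≅ Z^10, C_1 ≅ Z^22, C_2 ≅ Z^12, C_3 ≅ Z^2.

∂_1: C_1 → C_0 is given by ∂[p,q] = [q] − [p]. For instance
  ∂[4,5] = [5] − [4].
The 10×22 boundary matrix has rank 9 and Smith normal form diag(1,1,1,1,1,1,1,1,1).

∂_2: C_2 → C_1 acts by ∂[p,q,r] = [q,r] − [p,r] + [p,q]. For instance
  ∂[1,4,8] = [4,8] − [1,8] + [1,4],
  ∂[4,5,7] = [5,7] − [4,7] + [4,5].
The resulting 22×12 matrix has rank 10, and its Smith normal form has invariant factors (1,1,1,1,1,1,1,1,1,1).

The boundary map ∂_3: C_3 → C_2 sends each 3-simplex σ to the alternating sum Σ_i (−1)^i (σ with its i-th vertex removed). For instance
  ∂[1,4,5,8] = [4,5,8] − [1,5,8] + [1,4,8] − [1,4,5],
  ∂[1,4,5,7] = [4,5,7] − [1,5,7] + [1,4,7] − [1,4,5].
The resulting 12×2 matrix has rank 2, and its Smith normal form has invariant factors (1,1).

Now H_k = ker ∂_k / im ∂_{k+1}, so:

  H_0: rank C_0 − rank ∂_1 = 10 − 9 = 1, and the invariant factors of ∂_1 are all 1, so H_0 ≅ Z.
  H_1: rank ker ∂_1 − rank ∂_2 = (22 − 9) − 10 = 3, and the invariant factors of ∂_2 are all 1, so H_1 ≅ Z^3.
  H_2: rank ker ∂_2 − rank ∂_3 = (12 − 10) − 2 = 0, and the invariant factors of ∂_3 are all 1, so H_2 ≅ 0.
  H_3: rank ker ∂_3 − rank ∂_4 = (2 − 2) − 0 = 0, and there is no ∂_4, so H_3 ≅ 0.

As a check, the Euler characteristic is 10 − 22 + 12 − 2 = -2, which agrees with 1 − 3 + 0 − 0 = -2.

Hence the Betti numbers are b_0 = 1, b_1 = 3, b_2 = 0, b_3 = 0.

b_0 = 1, b_1 = 3, b_2 = 0, b_3 = 0.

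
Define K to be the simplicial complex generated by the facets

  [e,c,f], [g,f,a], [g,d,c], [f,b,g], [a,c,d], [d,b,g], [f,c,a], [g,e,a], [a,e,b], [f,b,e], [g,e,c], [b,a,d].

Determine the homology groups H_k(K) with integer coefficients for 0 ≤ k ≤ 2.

H_0 = Z,  H_1 = Z/2,  H_2 = 0.

Fix the vertex order a < b < c < d < e < f < g and write every simplex with vertices in increasing order. Then dim K = 2 and the simplices of K are:

  0-simplices (7): a, b, c, d, e, f, g
  1-simplices (18): ab, ac, ad, ae, af, ag, bd, be, bf, bg, cd, ce, cf, cg, dg, ef, eg, fg
  2-simplices (12): abd, abe, acd, acf, aeg, afg, bdg, bef, bfg, cdg, cef, ceg

so the chain groups are C_0 ≅ Z^7, C_1 ≅ Z^18, C_2 ≅ Z^12.

∂_1: C_1 → C_0 sends each edge [p,q] (with p < q) to q − p. For instance
  ∂cd = d − c.
As a 7×18 matrix over Z this has rank 6, with invariant factors (1,1,1,1,1,1).

∂_2: C_2 → C_1 maps a triangle to the signed sum of its edges. For instance
  ∂abe = be − ae + ab,
  ∂acd = cd − ad + ac.
This gives a 18×12 integer matrix of rank 12; reducing to Smith normal form yields diagonal entries (1,1,1,1,1,1,1,1,1,1,1,2).

Computing H_k = (kernel of ∂_k) / (image of ∂_{k+1}):

  H_0: rank C_0 − rank ∂_1 = 7 − 6 = 1, and the invariant factors of ∂_1 are all 1, so H_0 ≅ Z.
  H_1: rank ker ∂_1 − rank ∂_2 = (18 − 6) − 12 = 0, and ∂_2 has invariant factor 2 > 1, so H_1 ≅ Z/2.
  H_2: rank ker ∂_2 − rank ∂_3 = (12 − 12) − 0 = 0, and there is no ∂_3, so H_2 ≅ 0.

As a check, the Euler characteristic is 7 − 18 + 12 = 1, which agrees with 1 − 0 + 0 = 1.
(K is a triangulation of the real projective plane RP^2.)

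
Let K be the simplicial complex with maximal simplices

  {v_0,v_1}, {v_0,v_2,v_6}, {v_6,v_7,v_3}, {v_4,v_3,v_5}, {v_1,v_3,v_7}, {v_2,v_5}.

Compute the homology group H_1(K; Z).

H_1 = Z^2.

Take the total order v_0 < v_1 < v_2 < v_3 < v_4 < v_5 < v_6 < v_7 on the vertex set. Then K (dimension 2) consists of the simplices:

  0-simplices (8): [v_0], [v_1], [v_2], [v_3], [v_4], [v_5], [v_6], [v_7]
  1-simplices (13): [v_0,v_1], [v_0,v_2], [v_0,v_6], [v_1,v_3], [v_1,v_7], [v_2,v_5], [v_2,v_6], [v_3,v_4], [v_3,v_5], [v_3,v_6], [v_3,v_7], [v_4,v_5], [v_6,v_7]
  2-simplices (4): [v_0,v_2,v_6], [v_1,v_3,v_7], [v_3,v_4,v_5], [v_3,v_6,v_7]

Hence C_0 ≅ Z^8, C_1 ≅ Z^13, C_2 ≅ Z^4.

Boundary ∂_1: C_1 → C_0 maps an edge to its endpoints' difference, ∂[p,q] = q − p. For instance
  ∂[v_2,v_5] = [v_5] − [v_2].
The 8×13 boundary matrix has rank 7 and Smith normal form diag(1,1,1,1,1,1,1).

∂_2: C_2 → C_1 acts by ∂[p,q,r] = [q,r] − [p,r] + [p,q]. For instance
  ∂[v_0,v_2,v_6] = [v_2,v_6] − [v_0,v_6] + [v_0,v_2],
  ∂[v_1,v_3,v_7] = [v_3,v_7] − [v_1,v_7] + [v_1,v_3].
The 13×4 boundary matrix has rank 4 and Smith normal form diag(1,1,1,1).

From H_k ≅ ker(∂_k) / im(∂_{k+1}) we obtain:

  H_1: rank ker ∂_1 − rank ∂_2 = (13 − 7) − 4 = 2, and the invariant factors of ∂_2 are all 1, so H_1 = Z^2.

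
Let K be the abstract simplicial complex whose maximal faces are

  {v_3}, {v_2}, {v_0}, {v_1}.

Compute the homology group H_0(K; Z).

Fix the vertex order v_0 < v_1 < v_2 < v_3 and write every simplex with vertices in increasing order. Then dim K = 0 and the simplices of K are:

  0-simplices (4): [v_0], [v_1], [v_2], [v_3]

so the chain groups are C_0 ≅ Z^4.

From H_k ≅ ker(∂_k) / im(∂_{k+1}) we obtain:

  H_0: rank C_0 − rank ∂_1 = 4 − 0 = 4, and there is no ∂_1, so H_0 ≅ Z^4.

H_0 = Z^4.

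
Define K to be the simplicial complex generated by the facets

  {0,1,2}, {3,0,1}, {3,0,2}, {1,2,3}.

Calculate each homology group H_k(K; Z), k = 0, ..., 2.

H_0 = Z,  H_1 = 0,  H_2 = Z.

We work with the vertex ordering 0 < 1 < 2 < 3. The simplices of K, each written with vertices in increasing order, are:

  0-simplices (4): [0], [1], [2], [3]
  1-simplices (6): [0,1], [0,2], [0,3], [1,2], [1,3], [2,3]
  2-simplices (4): [0,1,2], [0,1,3], [0,2,3], [1,2,3]

Hence C_0 ≅ Z^4, C_1 ≅ Z^6, C_2 ≅ Z^4.

Boundary ∂_1: C_1 → C_0 is given by ∂[p,q] = [q] − [p].
This gives a 4×6 integer matrix of rank 3; reducing to Smith normal form yields diagonal entries (1,1,1).

The boundary map ∂_2: C_2 → C_1 sends each 2-simplex [p,q,r] to [q,r] − [p,r] + [p,q]. For instance
  ∂[0,1,2] = [1,2] − [0,2] + [0,1],
  ∂[1,2,3] = [2,3] − [1,3] + [1,2].
The resulting 6×4 matrix has rank 3, and its Smith normal form has invariant factors (1,1,1).

Computing H_k = (kernel of ∂_k) / (image of ∂_{k+1}):

  H_0: rank C_0 − rank ∂_1 = 4 − 3 = 1, and the invariant factors of ∂_1 are all 1, so H_0 = Z.
  H_1: rank ker ∂_1 − rank ∂_2 = (6 − 3) − 3 = 0, and the invariant factors of ∂_2 are all 1, so H_1 = 0.
  H_2: rank ker ∂_2 − rank ∂_3 = (4 − 3) − 0 = 1, and there is no ∂_3, so H_2 = Z.

(K is a triangulation of the 2-sphere S^2.)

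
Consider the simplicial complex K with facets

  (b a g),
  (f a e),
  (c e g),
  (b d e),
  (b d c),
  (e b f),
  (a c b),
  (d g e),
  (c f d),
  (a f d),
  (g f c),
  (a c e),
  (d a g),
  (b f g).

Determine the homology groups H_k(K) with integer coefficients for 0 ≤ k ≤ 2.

H_0 ≅ Z,  H_1 ≅ Z^2,  H_2 ≅ Z.

We work with the vertex ordering a < b < c < d < e < f < g. The simplices of K, each written with vertices in increasing order, are:

  0-simplices (7): a, b, c, d, e, f, g
  1-simplices (21): ab, ac, ad, ae, af, ag, bc, bd, be, bf, bg, cd, ce, cf, cg, de, df, dg, ef, eg, fg
  2-simplices (14): abc, abg, ace, adf, adg, aef, bcd, bde, bef, bfg, cdf, ceg, cfg, deg

giving chain groups C_0 ≅ Z^7, C_1 ≅ Z^21, C_2 ≅ Z^14.

The boundary map ∂_1: C_1 → C_0 is given by ∂[p,q] = [q] − [p]. For instance
  ∂bd = d − b.
As a 7×21 matrix over Z this has rank 6, with invariant factors (1,1,1,1,1,1).

∂_2: C_2 → C_1 sends each 2-simplex [p,q,r] to [q,r] − [p,r] + [p,q]. For instance
  ∂abg = bg − ag + ab,
  ∂cdf = df − cf + cd.
The 21×14 boundary matrix has rank 13 and Smith normal form diag(1,1,1,1,1,1,1,1,1,1,1,1,1).

Now H_k = ker ∂_k / im ∂_{k+1}, so:

  H_0: rank C_0 − rank ∂_1 = 7 − 6 = 1, and the invariant factors of ∂_1 are all 1, so H_0 = Z.
  H_1: rank ker ∂_1 − rank ∂_2 = (21 − 6) − 13 = 2, and the invariant factors of ∂_2 are all 1, so H_1 = Z^2.
  H_2: rank ker ∂_2 − rank ∂_3 = (14 − 13) − 0 = 1, and there is no ∂_3, so H_2 = Z.

(K is a triangulation of the torus T^2.)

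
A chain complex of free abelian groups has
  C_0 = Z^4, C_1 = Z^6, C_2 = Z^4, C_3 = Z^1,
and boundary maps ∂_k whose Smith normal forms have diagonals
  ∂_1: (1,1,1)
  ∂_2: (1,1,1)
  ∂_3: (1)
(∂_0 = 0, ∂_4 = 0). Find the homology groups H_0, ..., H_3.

H_0: b_0 = 4 − 0 − 3 = 1; torsion from ∂_1 factors > 1: none. So H_0 ≅ Z.
H_1: b_1 = 6 − 3 − 3 = 0; torsion from ∂_2 factors > 1: none. So H_1 ≅ 0.
H_2: b_2 = 4 − 3 − 1 = 0; torsion from ∂_3 factors > 1: none. So H_2 ≅ 0.
H_3: b_3 = 1 − 1 − 0 = 0; torsion from ∂_4 factors > 1: none. So H_3 ≅ 0.

H_0 ≅ Z,  H_1 = 0,  H_2 = 0,  H_3 = 0.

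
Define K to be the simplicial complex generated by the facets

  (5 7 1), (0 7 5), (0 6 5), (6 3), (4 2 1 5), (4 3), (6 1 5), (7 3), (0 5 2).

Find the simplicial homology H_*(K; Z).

Fix the vertex order 0 < 1 < 2 < 3 < 4 < 5 < 6 < 7 and write every simplex with vertices in increasing order. Then dim K = 3 and the simplices of K are:

  0-simplices (8): [0], [1], [2], [3], [4], [5], [6], [7]
  1-simplices (17): [0,2], [0,5], [0,6], [0,7], [1,2], [1,4], [1,5], [1,6], [1,7], [2,4], [2,5], [3,4], [3,6], [3,7], [4,5], [5,6], [5,7]
  2-simplices (9): [0,2,5], [0,5,6], [0,5,7], [1,2,4], [1,2,5], [1,4,5], [1,5,6], [1,5,7], [2,4,5]
  3-simplices (1): [1,2,4,5]

giving chain groups C_0 ≅ Z^8, C_1 ≅ Z^17, C_2 ≅ Z^9, C_3 ≅ Z^1.

The boundary map ∂_1: C_1 → C_0 maps an edge to its endpoints' difference, ∂[p,q] = q − p. For instance
  ∂[3,6] = [6] − [3].
The resulting 8×17 matrix has rank 7, and its Smith normal form has invariant factors (1,1,1,1,1,1,1).

The boundary map ∂_2: C_2 → C_1 maps a triangle to the signed sum of its edges. For instance
  ∂[1,2,5] = [2,5] − [1,5] + [1,2],
  ∂[0,5,7] = [5,7] − [0,7] + [0,5].
As a 17×9 matrix over Z this has rank 8, with invariant factors (1,1,1,1,1,1,1,1).

The boundary map ∂_3: C_3 → C_2 sends each 3-simplex σ to the alternating sum Σ_i (−1)^i (σ with its i-th vertex removed). For instance
  ∂[1,2,4,5] = [2,4,5] − [1,4,5] + [1,2,5] − [1,2,4].
This gives a 9×1 integer matrix of rank 1; reducing to Smith normal form yields diagonal entries (1).

Now H_k = ker ∂_k / im ∂_{k+1}, so:

  H_0: rank C_0 − rank ∂_1 = 8 − 7 = 1, and the invariant factors of ∂_1 are all 1, so H_0 = Z.
  H_1: rank ker ∂_1 − rank ∂_2 = (17 − 7) − 8 = 2, and the invariant factors of ∂_2 are all 1, so H_1 = Z^2.
  H_2: rank ker ∂_2 − rank ∂_3 = (9 − 8) − 1 = 0, and the invariant factors of ∂_3 are all 1, so H_2 = 0.
  H_3: rank ker ∂_3 − rank ∂_4 = (1 − 1) − 0 = 0, and there is no ∂_4, so H_3 = 0.

As a check, the Euler characteristic is 8 − 17 + 9 − 1 = -1, which agrees with 1 − 2 + 0 − 0 = -1.

H_0 = Z,  H_1 = Z^2,  H_2 = 0,  H_3 = 0.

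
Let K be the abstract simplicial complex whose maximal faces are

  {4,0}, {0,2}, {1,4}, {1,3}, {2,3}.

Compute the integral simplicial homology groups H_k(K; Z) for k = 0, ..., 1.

Fix the vertex order 0 < 1 < 2 < 3 < 4 and write every simplex with vertices in increasing order. Then dim K = 1 and the simplices of K are:

  0-simplices (5): [0], [1], [2], [3], [4]
  1-simplices (5): [0,2], [0,4], [1,3], [1,4], [2,3]

Hence C_0 ≅ Z^5, C_1 ≅ Z^5.

The boundary map ∂_1: C_1 → C_0 sends each edge [p,q] (with p < q) to q − p.
The 5×5 boundary matrix has rank 4 and Smith normal form diag(1,1,1,1).

Now H_k = ker ∂_k / im ∂_{k+1}, so:

  H_0: rank C_0 − rank ∂_1 = 5 − 4 = 1, and the invariant factors of ∂_1 are all 1, so H_0 ≅ Z.
  H_1: rank ker ∂_1 − rank ∂_2 = (5 − 4) − 0 = 1, and there is no ∂_2, so H_1 ≅ Z.

(K is a triangulation of the circle S^1.)

H_0 = Z,  H_1 = Z.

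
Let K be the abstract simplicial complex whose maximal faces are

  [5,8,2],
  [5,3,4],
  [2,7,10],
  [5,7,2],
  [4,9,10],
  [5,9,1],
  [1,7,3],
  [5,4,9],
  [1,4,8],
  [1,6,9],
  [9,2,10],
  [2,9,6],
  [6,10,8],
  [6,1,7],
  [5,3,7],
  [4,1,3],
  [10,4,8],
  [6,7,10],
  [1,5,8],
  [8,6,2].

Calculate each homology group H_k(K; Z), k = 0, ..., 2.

K has 10 vertices, 30 edges, 20 triangles.
rank ∂_0 = 0, rank ∂_1 = 9 ⇒ b_0 = 10 − 0 − 9 = 1; all invariant factors of ∂_1 are 1 so no torsion. So H_0 = Z.
rank ∂_1 = 9, rank ∂_2 = 20 ⇒ b_1 = 30 − 9 − 20 = 1; ∂_2 has invariant factor(s) [2] giving torsion. So H_1 = Z ⊕ Z/2.
rank ∂_2 = 20, rank ∂_3 = 0 ⇒ b_2 = 20 − 20 − 0 = 0. So H_2 = 0.

H_0 ≅ Z,  H_1 ≅ Z ⊕ Z/2,  H_2 = 0.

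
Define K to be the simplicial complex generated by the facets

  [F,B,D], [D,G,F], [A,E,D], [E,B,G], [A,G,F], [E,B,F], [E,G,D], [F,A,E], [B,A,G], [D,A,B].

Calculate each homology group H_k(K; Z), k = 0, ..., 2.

We work with the vertex ordering A < B < D < E < F < G. The simplices of K, each written with vertices in increasing order, are:

  0-simplices (6): A, B, D, E, F, G
  1-simplices (15): AB, AD, AE, AF, AG, BD, BE, BF, BG, DE, DF, DG, EF, EG, FG
  2-simplices (10): ABD, ABG, ADE, AEF, AFG, BDF, BEF, BEG, DEG, DFG

so the chain groups are C_0 ≅ Z^6, C_1 ≅ Z^15, C_2 ≅ Z^10.

The boundary map ∂_1: C_1 → C_0 maps an edge to its endpoints' difference, ∂[p,q] = q − p. For instance
  ∂AE = E − A.
As a 6×15 matrix over Z this has rank 5, with invariant factors (1,1,1,1,1).

The boundary map ∂_2: C_2 → C_1 sends each 2-simplex [p,q,r] to [q,r] − [p,r] + [p,q]. For instance
  ∂BDF = DF − BF + BD,
  ∂AFG = FG − AG + AF.
This gives a 15×10 integer matrix of rank 10; reducing to Smith normal form yields diagonal entries (1,1,1,1,1,1,1,1,1,2).

From H_k ≅ ker(∂_k) / im(∂_{k+1}) we obtain:

  H_0: rank C_0 − rank ∂_1 = 6 − 5 = 1, and the invariant factors of ∂_1 are all 1, so H_0 ≅ Z.
  H_1: rank ker ∂_1 − rank ∂_2 = (15 − 5) − 10 = 0, and ∂_2 has invariant factor 2 > 1, so H_1 ≅ Z/2Z.
  H_2: rank ker ∂_2 − rank ∂_3 = (10 − 10) − 0 = 0, and there is no ∂_3, so H_2 ≅ 0.

H_0 ≅ Z,  H_1 ≅ Z/2Z,  H_2 = 0.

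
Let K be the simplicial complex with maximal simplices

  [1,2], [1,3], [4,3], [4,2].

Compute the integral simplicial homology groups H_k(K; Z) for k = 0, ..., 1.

Take the total order 1 < 2 < 3 < 4 on the vertex set. Then K (dimension 1) consists of the simplices:

  0-simplices (4): [1], [2], [3], [4]
  1-simplices (4): [1,2], [1,3], [2,4], [3,4]

giving chain groups C_0 ≅ Z^4, C_1 ≅ Z^4.

The boundary map ∂_1: C_1 → C_0 maps an edge to its endpoints' difference, ∂[p,q] = q − p. For instance
  ∂[2,4] = [4] − [2].
The 4×4 boundary matrix has rank 3 and Smith normal form diag(1,1,1).

Reading off H_k = ker ∂_k / im ∂_{k+1}:

  H_0: rank C_0 − rank ∂_1 = 4 − 3 = 1, and the invariant factors of ∂_1 are all 1, so H_0 ≅ Z.
  H_1: rank ker ∂_1 − rank ∂_2 = (4 − 3) − 0 = 1, and there is no ∂_2, so H_1 ≅ Z.

As a check, the Euler characteristic is 4 − 4 = 0, which agrees with 1 − 1 = 0.

H_0 = Z,  H_1 = Z.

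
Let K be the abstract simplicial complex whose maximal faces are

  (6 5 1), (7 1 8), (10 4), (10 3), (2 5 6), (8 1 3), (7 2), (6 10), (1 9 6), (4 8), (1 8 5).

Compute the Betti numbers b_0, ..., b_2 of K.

b_0 = 1, b_1 = 3, b_2 = 0.

Fix the vertex order 1 < 2 < 3 < 4 < 5 < 6 < 7 < 8 < 9 < 10 and write every simplex with vertices in increasing order. Then dim K = 2 and the simplices of K are:

  0-simplices (10): [1], [2], [3], [4], [5], [6], [7], [8], [9], [10]
  1-simplices (18): [1,3], [1,5], [1,6], [1,7], [1,8], [1,9], [2,5], [2,6], [2,7], [3,8], [3,10], [4,8], [4,10], [5,6], [5,8], [6,9], [6,10], [7,8]
  2-simplices (6): [1,3,8], [1,5,6], [1,5,8], [1,6,9], [1,7,8], [2,5,6]

so the chain groups are C_0 ≅ Z^10, C_1 ≅ Z^18, C_2 ≅ Z^6.

Boundary ∂_1: C_1 → C_0 maps an edge to its endpoints' difference, ∂[p,q] = q − p. For instance
  ∂[6,9] = [9] − [6].
The resulting 10×18 matrix has rank 9, and its Smith normal form has invariant factors (1,1,1,1,1,1,1,1,1).

The boundary map ∂_2: C_2 → C_1 sends each 2-simplex [p,q,r] to [q,r] − [p,r] + [p,q]. For instance
  ∂[2,5,6] = [5,6] − [2,6] + [2,5],
  ∂[1,5,8] = [5,8] − [1,8] + [1,5].
The 18×6 boundary matrix has rank 6 and Smith normal form diag(1,1,1,1,1,1).

Computing H_k = (kernel of ∂_k) / (image of ∂_{k+1}):

  H_0: rank C_0 − rank ∂_1 = 10 − 9 = 1, and the invariant factors of ∂_1 are all 1, so H_0 ≅ Z.
  H_1: rank ker ∂_1 − rank ∂_2 = (18 − 9) − 6 = 3, and the invariant factors of ∂_2 are all 1, so H_1 ≅ Z^3.
  H_2: rank ker ∂_2 − rank ∂_3 = (6 − 6) − 0 = 0, and there is no ∂_3, so H_2 ≅ 0.

As a check, the Euler characteristic is 10 − 18 + 6 = -2, which agrees with 1 − 3 + 0 = -2.

Hence the Betti numbers are b_0 = 1, b_1 = 3, b_2 = 0.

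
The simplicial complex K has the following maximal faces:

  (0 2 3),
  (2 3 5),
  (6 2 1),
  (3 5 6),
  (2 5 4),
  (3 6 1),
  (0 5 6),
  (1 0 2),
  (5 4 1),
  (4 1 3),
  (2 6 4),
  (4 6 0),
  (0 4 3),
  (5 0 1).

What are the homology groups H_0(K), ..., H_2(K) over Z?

K has 7 vertices, 21 edges, 14 triangles.
rank ∂_0 = 0, rank ∂_1 = 6 ⇒ b_0 = 7 − 0 − 6 = 1; all invariant factors of ∂_1 are 1 so no torsion. So H_0 ≅ Z.
rank ∂_1 = 6, rank ∂_2 = 13 ⇒ b_1 = 21 − 6 − 13 = 2; all invariant factors of ∂_2 are 1 so no torsion. So H_1 ≅ Z^2.
rank ∂_2 = 13, rank ∂_3 = 0 ⇒ b_2 = 14 − 13 − 0 = 1. So H_2 ≅ Z.

H_0 = Z,  H_1 = Z^2,  H_2 = Z.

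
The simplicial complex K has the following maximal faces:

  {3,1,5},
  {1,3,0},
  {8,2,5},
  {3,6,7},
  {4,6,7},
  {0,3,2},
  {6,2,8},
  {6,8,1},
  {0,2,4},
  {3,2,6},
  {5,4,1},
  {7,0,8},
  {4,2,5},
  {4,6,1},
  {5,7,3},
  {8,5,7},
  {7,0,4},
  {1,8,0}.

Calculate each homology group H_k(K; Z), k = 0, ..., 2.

H_0 ≅ Z,  H_1 ≅ Z^2,  H_2 ≅ Z.

K has 9 vertices, 27 edges, 18 triangles.
rank ∂_0 = 0, rank ∂_1 = 8 ⇒ b_0 = 9 − 0 − 8 = 1; all invariant factors of ∂_1 are 1 so no torsion. So H_0 ≅ Z.
rank ∂_1 = 8, rank ∂_2 = 17 ⇒ b_1 = 27 − 8 − 17 = 2; all invariant factors of ∂_2 are 1 so no torsion. So H_1 ≅ Z^2.
rank ∂_2 = 17, rank ∂_3 = 0 ⇒ b_2 = 18 − 17 − 0 = 1. So H_2 ≅ Z.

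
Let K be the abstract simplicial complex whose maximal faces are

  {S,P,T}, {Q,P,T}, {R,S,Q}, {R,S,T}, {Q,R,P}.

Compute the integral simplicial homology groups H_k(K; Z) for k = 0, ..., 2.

H_0 = Z,  H_1 = Z,  H_2 = 0.

K has 5 vertices, 10 edges, 5 triangles.
rank ∂_0 = 0, rank ∂_1 = 4 ⇒ b_0 = 5 − 0 − 4 = 1; all invariant factors of ∂_1 are 1 so no torsion. So H_0 ≅ Z.
rank ∂_1 = 4, rank ∂_2 = 5 ⇒ b_1 = 10 − 4 − 5 = 1; all invariant factors of ∂_2 are 1 so no torsion. So H_1 ≅ Z.
rank ∂_2 = 5, rank ∂_3 = 0 ⇒ b_2 = 5 − 5 − 0 = 0. So H_2 ≅ 0.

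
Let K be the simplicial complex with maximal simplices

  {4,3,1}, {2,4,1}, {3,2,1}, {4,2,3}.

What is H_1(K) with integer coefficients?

Take the total order 1 < 2 < 3 < 4 on the vertex set. Then K (dimension 2) consists of the simplices:

  0-simplices (4): [1], [2], [3], [4]
  1-simplices (6): [1,2], [1,3], [1,4], [2,3], [2,4], [3,4]
  2-simplices (4): [1,2,3], [1,2,4], [1,3,4], [2,3,4]

giving chain groups C_0 ≅ Z^4, C_1 ≅ Z^6, C_2 ≅ Z^4.

∂_1: C_1 → C_0 is given by ∂[p,q] = [q] − [p]. For instance
  ∂[2,4] = [4] − [2].
The resulting 4×6 matrix has rank 3, and its Smith normal form has invariant factors (1,1,1).

∂_2: C_2 → C_1 acts by ∂[p,q,r] = [q,r] − [p,r] + [p,q]. For instance
  ∂[1,2,4] = [2,4] − [1,4] + [1,2],
  ∂[2,3,4] = [3,4] − [2,4] + [2,3].
The 6×4 boundary matrix has rank 3 and Smith normal form diag(1,1,1).

Now H_k = ker ∂_k / im ∂_{k+1}, so:

  H_1: rank ker ∂_1 − rank ∂_2 = (6 − 3) − 3 = 0, and the invariant factors of ∂_2 are all 1, so H_1 = 0.

H_1 ≅ 0.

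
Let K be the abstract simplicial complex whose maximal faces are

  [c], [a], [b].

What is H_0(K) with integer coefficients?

H_0 ≅ Z^3.

We work with the vertex ordering a < b < c. The simplices of K, each written with vertices in increasing order, are:

  0-simplices (3): a, b, c

so the chain groups are C_0 ≅ Z^3.

From H_k ≅ ker(∂_k) / im(∂_{k+1}) we obtain:

  H_0: rank C_0 − rank ∂_1 = 3 − 0 = 3, and there is no ∂_1, so H_0 ≅ Z^3.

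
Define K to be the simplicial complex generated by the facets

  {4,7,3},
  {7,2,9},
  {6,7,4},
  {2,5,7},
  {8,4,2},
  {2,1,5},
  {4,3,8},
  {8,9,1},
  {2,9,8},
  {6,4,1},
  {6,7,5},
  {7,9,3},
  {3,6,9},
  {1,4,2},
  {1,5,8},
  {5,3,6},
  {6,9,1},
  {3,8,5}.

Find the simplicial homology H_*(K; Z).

Take the total order 1 < 2 < 3 < 4 < 5 < 6 < 7 < 8 < 9 on the vertex set. Then K (dimension 2) consists of the simplices:

  0-simplices (9): [1], [2], [3], [4], [5], [6], [7], [8], [9]
  1-simplices (27): (27 of them)
  2-simplices (18): [1,2,4], [1,2,5], [1,4,6], [1,5,8], [1,6,9], [1,8,9], [2,4,8], [2,5,7], [2,7,9], [2,8,9], [3,4,7], [3,4,8], [3,5,6], [3,5,8], [3,6,9], [3,7,9], [4,6,7], [5,6,7]

giving chain groups C_0 ≅ Z^9, C_1 ≅ Z^27, C_2 ≅ Z^18.

Boundary ∂_1: C_1 → C_0 maps an edge to its endpoints' difference, ∂[p,q] = q − p. For instance
  ∂[3,9] = [9] − [3].
This gives a 9×27 integer matrix of rank 8; reducing to Smith normal form yields diagonal entries (1,1,1,1,1,1,1,1).

The boundary map ∂_2: C_2 → C_1 sends each 2-simplex [p,q,r] to [q,r] − [p,r] + [p,q]. For instance
  ∂[2,8,9] = [8,9] − [2,9] + [2,8],
  ∂[1,5,8] = [5,8] − [1,8] + [1,5].
The resulting 27×18 matrix has rank 18, and its Smith normal form has invariant factors (1,1,1,1,1,1,1,1,1,1,1,1,1,1,1,1,1,2).

Reading off H_k = ker ∂_k / im ∂_{k+1}:

  H_0: rank C_0 − rank ∂_1 = 9 − 8 = 1, and the invariant factors of ∂_1 are all 1, so H_0 = Z.
  H_1: rank ker ∂_1 − rank ∂_2 = (27 − 8) − 18 = 1, and ∂_2 has invariant factor 2 > 1, so H_1 = Z ⊕ Z/2.
  H_2: rank ker ∂_2 − rank ∂_3 = (18 − 18) − 0 = 0, and there is no ∂_3, so H_2 = 0.

(K is a triangulation of the Klein bottle.)

H_0 = Z,  H_1 = Z ⊕ Z/2,  H_2 = 0.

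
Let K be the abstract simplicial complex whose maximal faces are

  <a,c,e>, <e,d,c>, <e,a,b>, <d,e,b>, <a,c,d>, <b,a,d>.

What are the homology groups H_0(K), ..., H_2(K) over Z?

H_0 ≅ Z,  H_1 = 0,  H_2 ≅ Z.

Order the vertices as a < b < c < d < e. Listing each simplex with vertices in this order, K has dimension 2 with simplices:

  0-simplices (5): a, b, c, d, e
  1-simplices (9): ab, ac, ad, ae, bd, be, cd, ce, de
  2-simplices (6): abd, abe, acd, ace, bde, cde

giving chain groups C_0 ≅ Z^5, C_1 ≅ Z^9, C_2 ≅ Z^6.

∂_1: C_1 → C_0 is given by ∂[p,q] = [q] − [p]. For instance
  ∂de = e − d.
As a 5×9 matrix over Z this has rank 4, with invariant factors (1,1,1,1).

The boundary map ∂_2: C_2 → C_1 maps a triangle to the signed sum of its edges. For instance
  ∂cde = de − ce + cd,
  ∂bde = de − be + bd.
The resulting 9×6 matrix has rank 5, and its Smith normal form has invariant factors (1,1,1,1,1).

Computing H_k = (kernel of ∂_k) / (image of ∂_{k+1}):

  H_0: rank C_0 − rank ∂_1 = 5 − 4 = 1, and the invariant factors of ∂_1 are all 1, so H_0 = Z.
  H_1: rank ker ∂_1 − rank ∂_2 = (9 − 4) − 5 = 0, and the invariant factors of ∂_2 are all 1, so H_1 = 0.
  H_2: rank ker ∂_2 − rank ∂_3 = (6 − 5) − 0 = 1, and there is no ∂_3, so H_2 = Z.

(K is a triangulation of the 2-sphere S^2.)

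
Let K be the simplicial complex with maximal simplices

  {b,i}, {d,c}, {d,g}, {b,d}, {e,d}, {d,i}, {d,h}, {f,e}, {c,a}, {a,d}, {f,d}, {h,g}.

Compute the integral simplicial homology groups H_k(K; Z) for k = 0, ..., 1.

H_0 ≅ Z,  H_1 ≅ Z^4.

Fix the vertex order a < b < c < d < e < f < g < h < i and write every simplex with vertices in increasing order. Then dim K = 1 and the simplices of K are:

  0-simplices (9): a, b, c, d, e, f, g, h, i
  1-simplices (12): ac, ad, bd, bi, cd, de, df, dg, dh, di, ef, gh

giving chain groups C_0 ≅ Z^9, C_1 ≅ Z^12.

Boundary ∂_1: C_1 → C_0 sends each edge [p,q] (with p < q) to q − p. For instance
  ∂bd = d − b.
This gives a 9×12 integer matrix of rank 8; reducing to Smith normal form yields diagonal entries (1,1,1,1,1,1,1,1).

Computing H_k = (kernel of ∂_k) / (image of ∂_{k+1}):

  H_0: rank C_0 − rank ∂_1 = 9 − 8 = 1, and the invariant factors of ∂_1 are all 1, so H_0 ≅ Z.
  H_1: rank ker ∂_1 − rank ∂_2 = (12 − 8) − 0 = 4, and there is no ∂_2, so H_1 ≅ Z^4.

As a check, the Euler characteristic is 9 − 12 = -3, which agrees with 1 − 4 = -3.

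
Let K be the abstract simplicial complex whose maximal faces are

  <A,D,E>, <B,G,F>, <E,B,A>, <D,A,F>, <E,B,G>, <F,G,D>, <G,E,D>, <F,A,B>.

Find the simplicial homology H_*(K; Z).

K has 6 vertices, 12 edges, 8 triangles.
rank ∂_0 = 0, rank ∂_1 = 5 ⇒ b_0 = 6 − 0 − 5 = 1; all invariant factors of ∂_1 are 1 so no torsion. So H_0 ≅ Z.
rank ∂_1 = 5, rank ∂_2 = 7 ⇒ b_1 = 12 − 5 − 7 = 0; all invariant factors of ∂_2 are 1 so no torsion. So H_1 ≅ 0.
rank ∂_2 = 7, rank ∂_3 = 0 ⇒ b_2 = 8 − 7 − 0 = 1. So H_2 ≅ Z.

H_0 ≅ Z,  H_1 = 0,  H_2 ≅ Z.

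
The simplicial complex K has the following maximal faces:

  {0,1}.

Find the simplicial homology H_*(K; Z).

We work with the vertex ordering 0 < 1. The simplices of K, each written with vertices in increasing order, are:

  0-simplices (2): [0], [1]
  1-simplices (1): [0,1]

so the chain groups are C_0 ≅ Z^2, C_1 ≅ Z^1.

Boundary ∂_1: C_1 → C_0 maps an edge to its endpoints' difference, ∂[p,q] = q − p. For instance
  ∂[0,1] = [1] − [0].
The resulting 2×1 matrix has rank 1, and its Smith normal form has invariant factors (1).

Now H_k = ker ∂_k / im ∂_{k+1}, so:

  H_0: rank C_0 − rank ∂_1 = 2 − 1 = 1, and the invariant factors of ∂_1 are all 1, so H_0 = Z.
  H_1: rank ker ∂_1 − rank ∂_2 = (1 − 1) − 0 = 0, and there is no ∂_2, so H_1 = 0.

As a check, the Euler characteristic is 2 − 1 = 1, which agrees with 1 − 0 = 1.

H_0 ≅ Z,  H_1 = 0.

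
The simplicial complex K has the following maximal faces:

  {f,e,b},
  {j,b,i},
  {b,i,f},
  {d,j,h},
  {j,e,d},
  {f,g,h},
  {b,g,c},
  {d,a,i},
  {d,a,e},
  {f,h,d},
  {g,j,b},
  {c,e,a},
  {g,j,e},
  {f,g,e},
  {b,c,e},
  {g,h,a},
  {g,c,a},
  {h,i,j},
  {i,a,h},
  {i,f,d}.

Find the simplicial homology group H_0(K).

H_0 ≅ Z.

K has 10 vertices, 30 edges, 20 triangles.
rank ∂_0 = 0, rank ∂_1 = 9 ⇒ b_0 = 10 − 0 − 9 = 1; all invariant factors of ∂_1 are 1 so no torsion. So H_0 = Z.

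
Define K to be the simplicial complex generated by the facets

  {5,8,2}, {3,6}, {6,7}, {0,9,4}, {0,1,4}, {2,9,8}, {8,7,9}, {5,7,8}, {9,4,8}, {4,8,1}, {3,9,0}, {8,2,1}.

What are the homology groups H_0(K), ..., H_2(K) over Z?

Fix the vertex order 0 < 1 < 2 < 3 < 4 < 5 < 6 < 7 < 8 < 9 and write every simplex with vertices in increasing order. Then dim K = 2 and the simplices of K are:

  0-simplices (10): [0], [1], [2], [3], [4], [5], [6], [7], [8], [9]
  1-simplices (20): [0,1], [0,3], [0,4], [0,9], [1,2], [1,4], [1,8], [2,5], [2,8], [2,9], [3,6], [3,9], [4,8], [4,9], [5,7], [5,8], [6,7], [7,8], [7,9], [8,9]
  2-simplices (10): [0,1,4], [0,3,9], [0,4,9], [1,2,8], [1,4,8], [2,5,8], [2,8,9], [4,8,9], [5,7,8], [7,8,9]

giving chain groups C_0 ≅ Z^10, C_1 ≅ Z^20, C_2 ≅ Z^10.

∂_1: C_1 → C_0 is given by ∂[p,q] = [q] − [p]. For instance
  ∂[0,3] = [3] − [0].
The resulting 10×20 matrix has rank 9, and its Smith normal form has invariant factors (1,1,1,1,1,1,1,1,1).

Boundary ∂_2: C_2 → C_1 maps a triangle to the signed sum of its edges. For instance
  ∂[2,5,8] = [5,8] − [2,8] + [2,5],
  ∂[2,8,9] = [8,9] − [2,9] + [2,8].
This gives a 20×10 integer matrix of rank 10; reducing to Smith normal form yields diagonal entries (1,1,1,1,1,1,1,1,1,1).

Now H_k = ker ∂_k / im ∂_{k+1}, so:

  H_0: rank C_0 − rank ∂_1 = 10 − 9 = 1, and the invariant factors of ∂_1 are all 1, so H_0 = Z.
  H_1: rank ker ∂_1 − rank ∂_2 = (20 − 9) − 10 = 1, and the invariant factors of ∂_2 are all 1, so H_1 = Z.
  H_2: rank ker ∂_2 − rank ∂_3 = (10 − 10) − 0 = 0, and there is no ∂_3, so H_2 = 0.

H_0 ≅ Z,  H_1 ≅ Z,  H_2 = 0.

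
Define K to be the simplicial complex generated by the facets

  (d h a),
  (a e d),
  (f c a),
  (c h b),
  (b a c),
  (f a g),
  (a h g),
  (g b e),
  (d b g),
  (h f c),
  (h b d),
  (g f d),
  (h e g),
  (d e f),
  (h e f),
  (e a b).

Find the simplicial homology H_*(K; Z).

H_0 = Z,  H_1 = Z^2,  H_2 = Z.

Fix the vertex order a < b < c < d < e < f < g < h and write every simplex with vertices in increasing order. Then dim K = 2 and the simplices of K are:

  0-simplices (8): a, b, c, d, e, f, g, h
  1-simplices (24): ab, ac, ad, ae, af, ag, ah, bc, bd, be, bg, bh, cf, ch, de, df, dg, dh, ef, eg, eh, fg, fh, gh
  2-simplices (16): abc, abe, acf, ade, adh, afg, agh, bch, bdg, bdh, beg, cfh, def, dfg, efh, egh

Hence C_0 ≅ Z^8, C_1 ≅ Z^24, C_2 ≅ Z^16.

∂_1: C_1 → C_0 maps an edge to its endpoints' difference, ∂[p,q] = q − p. For instance
  ∂de = e − d.
This gives a 8×24 integer matrix of rank 7; reducing to Smith normal form yields diagonal entries (1,1,1,1,1,1,1).

∂_2: C_2 → C_1 acts by ∂[p,q,r] = [q,r] − [p,r] + [p,q]. For instance
  ∂beg = eg − bg + be,
  ∂egh = gh − eh + eg.
The 24×16 boundary matrix has rank 15 and Smith normal form diag(1,1,1,1,1,1,1,1,1,1,1,1,1,1,1).

From H_k ≅ ker(∂_k) / im(∂_{k+1}) we obtain:

  H_0: rank C_0 − rank ∂_1 = 8 − 7 = 1, and the invariant factors of ∂_1 are all 1, so H_0 = Z.
  H_1: rank ker ∂_1 − rank ∂_2 = (24 − 7) − 15 = 2, and the invariant factors of ∂_2 are all 1, so H_1 = Z^2.
  H_2: rank ker ∂_2 − rank ∂_3 = (16 − 15) − 0 = 1, and there is no ∂_3, so H_2 = Z.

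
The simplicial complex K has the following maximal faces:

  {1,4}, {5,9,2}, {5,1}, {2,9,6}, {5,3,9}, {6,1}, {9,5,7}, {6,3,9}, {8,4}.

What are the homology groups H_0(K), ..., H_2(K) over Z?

K has 9 vertices, 14 edges, 5 triangles.
rank ∂_0 = 0, rank ∂_1 = 8 ⇒ b_0 = 9 − 0 − 8 = 1; all invariant factors of ∂_1 are 1 so no torsion. So H_0 ≅ Z.
rank ∂_1 = 8, rank ∂_2 = 5 ⇒ b_1 = 14 − 8 − 5 = 1; all invariant factors of ∂_2 are 1 so no torsion. So H_1 ≅ Z.
rank ∂_2 = 5, rank ∂_3 = 0 ⇒ b_2 = 5 − 5 − 0 = 0. So H_2 ≅ 0.

H_0 = Z,  H_1 = Z,  H_2 = 0.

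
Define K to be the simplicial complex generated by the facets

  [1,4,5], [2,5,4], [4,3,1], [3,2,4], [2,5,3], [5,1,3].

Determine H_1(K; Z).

H_1 = 0.

Take the total order 1 < 2 < 3 < 4 < 5 on the vertex set. Then K (dimension 2) consists of the simplices:

  0-simplices (5): [1], [2], [3], [4], [5]
  1-simplices (9): [1,3], [1,4], [1,5], [2,3], [2,4], [2,5], [3,4], [3,5], [4,5]
  2-simplices (6): [1,3,4], [1,3,5], [1,4,5], [2,3,4], [2,3,5], [2,4,5]

Hence C_0 ≅ Z^5, C_1 ≅ Z^9, C_2 ≅ Z^6.

Boundary ∂_1: C_1 → C_0 is given by ∂[p,q] = [q] − [p]. For instance
  ∂[3,5] = [5] − [3].
This gives a 5×9 integer matrix of rank 4; reducing to Smith normal form yields diagonal entries (1,1,1,1).

∂_2: C_2 → C_1 sends each 2-simplex [p,q,r] to [q,r] − [p,r] + [p,q]. For instance
  ∂[1,4,5] = [4,5] − [1,5] + [1,4],
  ∂[2,4,5] = [4,5] − [2,5] + [2,4].
The 9×6 boundary matrix has rank 5 and Smith normal form diag(1,1,1,1,1).

Now H_k = ker ∂_k / im ∂_{k+1}, so:

  H_1: rank ker ∂_1 − rank ∂_2 = (9 − 4) − 5 = 0, and the invariant factors of ∂_2 are all 1, so H_1 ≅ 0.

(K is a triangulation of the 2-sphere S^2.)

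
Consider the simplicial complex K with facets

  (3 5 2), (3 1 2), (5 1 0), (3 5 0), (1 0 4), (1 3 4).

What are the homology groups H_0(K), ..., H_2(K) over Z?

Take the total order 0 < 1 < 2 < 3 < 4 < 5 on the vertex set. Then K (dimension 2) consists of the simplices:

  0-simplices (6): [0], [1], [2], [3], [4], [5]
  1-simplices (12): [0,1], [0,3], [0,4], [0,5], [1,2], [1,3], [1,4], [1,5], [2,3], [2,5], [3,4], [3,5]
  2-simplices (6): [0,1,4], [0,1,5], [0,3,5], [1,2,3], [1,3,4], [2,3,5]

so the chain groups are C_0 ≅ Z^6, C_1 ≅ Z^12, C_2 ≅ Z^6.

The boundary map ∂_1: C_1 → C_0 maps an edge to its endpoints' difference, ∂[p,q] = q − p. For instance
  ∂[1,3] = [3] − [1].
The 6×12 boundary matrix has rank 5 and Smith normal form diag(1,1,1,1,1).

Boundary ∂_2: C_2 → C_1 maps a triangle to the signed sum of its edges. For instance
  ∂[0,1,5] = [1,5] − [0,5] + [0,1],
  ∂[1,3,4] = [3,4] − [1,4] + [1,3].
As a 12×6 matrix over Z this has rank 6, with invariant factors (1,1,1,1,1,1).

Now H_k = ker ∂_k / im ∂_{k+1}, so:

  H_0: rank C_0 − rank ∂_1 = 6 − 5 = 1, and the invariant factors of ∂_1 are all 1, so H_0 = Z.
  H_1: rank ker ∂_1 − rank ∂_2 = (12 − 5) − 6 = 1, and the invariant factors of ∂_2 are all 1, so H_1 = Z.
  H_2: rank ker ∂_2 − rank ∂_3 = (6 − 6) − 0 = 0, and there is no ∂_3, so H_2 = 0.

H_0 ≅ Z,  H_1 ≅ Z,  H_2 = 0.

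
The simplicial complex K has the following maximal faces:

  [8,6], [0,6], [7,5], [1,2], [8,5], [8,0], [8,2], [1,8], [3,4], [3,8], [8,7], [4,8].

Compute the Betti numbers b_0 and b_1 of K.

b_0 = 1, b_1 = 4.

Take the total order 0 < 1 < 2 < 3 < 4 < 5 < 6 < 7 < 8 on the vertex set. Then K (dimension 1) consists of the simplices:

  0-simplices (9): [0], [1], [2], [3], [4], [5], [6], [7], [8]
  1-simplices (12): [0,6], [0,8], [1,2], [1,8], [2,8], [3,4], [3,8], [4,8], [5,7], [5,8], [6,8], [7,8]

giving chain groups C_0 ≅ Z^9, C_1 ≅ Z^12.

The boundary map ∂_1: C_1 → C_0 is given by ∂[p,q] = [q] − [p].
The resulting 9×12 matrix has rank 8, and its Smith normal form has invariant factors (1,1,1,1,1,1,1,1).

Reading off H_k = ker ∂_k / im ∂_{k+1}:

  H_0: rank C_0 − rank ∂_1 = 9 − 8 = 1, and the invariant factors of ∂_1 are all 1, so H_0 ≅ Z.
  H_1: rank ker ∂_1 − rank ∂_2 = (12 − 8) − 0 = 4, and there is no ∂_2, so H_1 ≅ Z^4.

Hence the Betti numbers are b_0 = 1, b_1 = 4.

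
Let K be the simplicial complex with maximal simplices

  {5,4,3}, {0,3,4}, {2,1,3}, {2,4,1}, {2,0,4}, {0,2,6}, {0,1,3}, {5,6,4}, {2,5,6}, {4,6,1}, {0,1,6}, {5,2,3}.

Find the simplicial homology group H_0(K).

H_0 ≅ Z.

We work with the vertex ordering 0 < 1 < 2 < 3 < 4 < 5 < 6. The simplices of K, each written with vertices in increasing order, are:

  0-simplices (7): [0], [1], [2], [3], [4], [5], [6]
  1-simplices (18): [0,1], [0,2], [0,3], [0,4], [0,6], [1,2], [1,3], [1,4], [1,6], [2,3], [2,4], [2,5], [2,6], [3,4], [3,5], [4,5], [4,6], [5,6]
  2-simplices (12): [0,1,3], [0,1,6], [0,2,4], [0,2,6], [0,3,4], [1,2,3], [1,2,4], [1,4,6], [2,3,5], [2,5,6], [3,4,5], [4,5,6]

giving chain groups C_0 ≅ Z^7, C_1 ≅ Z^18, C_2 ≅ Z^12.

The boundary map ∂_1: C_1 → C_0 is given by ∂[p,q] = [q] − [p]. For instance
  ∂[2,4] = [4] − [2].
As a 7×18 matrix over Z this has rank 6, with invariant factors (1,1,1,1,1,1).

Boundary ∂_2: C_2 → C_1 maps a triangle to the signed sum of its edges. For instance
  ∂[4,5,6] = [5,6] − [4,6] + [4,5],
  ∂[3,4,5] = [4,5] − [3,5] + [3,4].
This gives a 18×12 integer matrix of rank 12; reducing to Smith normal form yields diagonal entries (1,1,1,1,1,1,1,1,1,1,1,2).

Computing H_k = (kernel of ∂_k) / (image of ∂_{k+1}):

  H_0: rank C_0 − rank ∂_1 = 7 − 6 = 1, and the invariant factors of ∂_1 are all 1, so H_0 = Z.

(K is a triangulation of the real projective plane RP^2.)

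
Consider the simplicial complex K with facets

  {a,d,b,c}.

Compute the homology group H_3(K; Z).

K has 4 vertices, 6 edges, 4 triangles, 1 3-simplex.
rank ∂_3 = 1, rank ∂_4 = 0 ⇒ b_3 = 1 − 1 − 0 = 0. So H_3 ≅ 0.

H_3 = 0.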